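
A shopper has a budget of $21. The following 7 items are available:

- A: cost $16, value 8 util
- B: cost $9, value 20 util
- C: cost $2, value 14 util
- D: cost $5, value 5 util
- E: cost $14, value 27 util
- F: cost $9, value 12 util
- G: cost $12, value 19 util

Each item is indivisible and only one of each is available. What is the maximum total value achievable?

46 util

This is a 0/1 knapsack; check combinations near the capacity.
- B+C+F: cost 9+2+9=20, value 20+14+12=46
- C+D+E: cost 2+5+14=21, value 14+5+27=46
- C+E: cost 2+14=16, value 14+27=41
Best: 46 util.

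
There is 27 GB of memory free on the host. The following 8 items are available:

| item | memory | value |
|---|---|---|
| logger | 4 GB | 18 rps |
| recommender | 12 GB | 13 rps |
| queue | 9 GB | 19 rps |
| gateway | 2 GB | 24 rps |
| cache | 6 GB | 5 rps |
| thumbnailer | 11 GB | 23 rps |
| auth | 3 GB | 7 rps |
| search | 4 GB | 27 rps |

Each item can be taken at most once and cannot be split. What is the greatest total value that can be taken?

99 rps

Check high-value combinations within 27 GB:
- logger+gateway+thumbnailer+auth+search: memory 4+2+11+3+4=24, value 18+24+23+7+27=99
- logger+gateway+cache+thumbnailer+search: memory 4+2+6+11+4=27, value 18+24+5+23+27=97
- logger+queue+gateway+auth+search: memory 4+9+2+3+4=22, value 18+19+24+7+27=95
- logger+queue+gateway+cache+search: memory 4+9+2+6+4=25, value 18+19+24+5+27=93
- queue+gateway+thumbnailer+search: memory 9+2+11+4=26, value 19+24+23+27=93
Best: 99 rps.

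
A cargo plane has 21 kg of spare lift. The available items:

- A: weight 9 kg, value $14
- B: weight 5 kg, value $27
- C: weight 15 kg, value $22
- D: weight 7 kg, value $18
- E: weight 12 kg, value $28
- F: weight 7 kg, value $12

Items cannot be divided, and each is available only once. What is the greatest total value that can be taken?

$59

Check high-value combinations within 21 kg:
- A+B+D: weight 9+5+7=21, value 14+27+18=59
- B+D+F: weight 5+7+7=19, value 27+18+12=57
- B+E: weight 5+12=17, value 27+28=55
- A+B+F: weight 9+5+7=21, value 14+27+12=53
- B+C: weight 5+15=20, value 27+22=49
Best: $59.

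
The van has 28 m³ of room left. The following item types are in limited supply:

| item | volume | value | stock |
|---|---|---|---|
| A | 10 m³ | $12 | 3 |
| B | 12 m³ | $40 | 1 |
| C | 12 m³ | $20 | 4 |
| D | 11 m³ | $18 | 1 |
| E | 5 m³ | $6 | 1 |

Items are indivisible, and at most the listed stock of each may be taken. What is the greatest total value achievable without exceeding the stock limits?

$64

Top feasible selections:
- 1×B + 1×D + 1×E: volume 28, value 64
- 1×B + 1×C: volume 24, value 60
- 1×B + 1×D: volume 23, value 58
- 1×A + 1×B + 1×E: volume 27, value 58
Best: $64.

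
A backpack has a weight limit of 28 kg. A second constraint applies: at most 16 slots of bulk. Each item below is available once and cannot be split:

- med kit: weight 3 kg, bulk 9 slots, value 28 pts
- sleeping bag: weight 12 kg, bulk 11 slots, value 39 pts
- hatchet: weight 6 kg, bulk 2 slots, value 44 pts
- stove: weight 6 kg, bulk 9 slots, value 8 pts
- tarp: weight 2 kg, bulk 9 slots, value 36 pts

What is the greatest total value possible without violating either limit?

83 pts

Feasible sets respecting both limits:
- sleeping bag+hatchet: weight 18, bulk 13, value 83
- hatchet+tarp: weight 8, bulk 11, value 80
- med kit+hatchet: weight 9, bulk 11, value 72
Best: 83 pts.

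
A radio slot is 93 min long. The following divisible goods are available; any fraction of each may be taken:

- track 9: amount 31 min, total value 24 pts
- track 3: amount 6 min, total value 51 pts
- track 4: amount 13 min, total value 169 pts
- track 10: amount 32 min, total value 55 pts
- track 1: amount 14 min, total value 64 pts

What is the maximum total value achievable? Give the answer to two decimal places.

Take in order of value per unit:
- track 4 (169/13 per unit): all 13 → value 169, running total 169.00
- track 3 (51/6 per unit): all 6 → value 51, running total 220.00
- track 1 (64/14 per unit): all 14 → value 64, running total 284.00
- track 10 (55/32 per unit): all 32 → value 55, running total 339.00
- track 9 (24/31 per unit): 28 of 31 → value 28×24/31 = 21.6774, running total 360.68
Total 360.68.

360.68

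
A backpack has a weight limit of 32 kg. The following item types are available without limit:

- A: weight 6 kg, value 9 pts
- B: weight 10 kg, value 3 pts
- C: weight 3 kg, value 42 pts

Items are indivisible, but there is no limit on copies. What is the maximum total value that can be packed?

420 pts

Best value-per-unit is C at 42/3, and filling with it alone uses weight 10×3=30. No mix of the others beats 10×42 = 420.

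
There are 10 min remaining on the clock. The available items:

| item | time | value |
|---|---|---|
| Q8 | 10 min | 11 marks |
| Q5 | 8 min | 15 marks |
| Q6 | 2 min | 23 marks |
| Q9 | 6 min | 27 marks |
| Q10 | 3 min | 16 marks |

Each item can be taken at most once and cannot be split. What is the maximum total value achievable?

50 marks

Check high-value combinations within 10 min:
- Q6+Q9: time 2+6=8, value 23+27=50
- Q9+Q10: time 6+3=9, value 27+16=43
- Q6+Q10: time 2+3=5, value 23+16=39
Best: 50 marks.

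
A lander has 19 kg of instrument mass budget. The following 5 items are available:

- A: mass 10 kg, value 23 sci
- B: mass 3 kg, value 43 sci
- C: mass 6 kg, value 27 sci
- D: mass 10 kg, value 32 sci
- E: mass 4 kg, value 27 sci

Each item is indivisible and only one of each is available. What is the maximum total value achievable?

Check high-value combinations within 19 kg:
- B+D+E: mass 3+10+4=17, value 43+32+27=102
- B+C+D: mass 3+6+10=19, value 43+27+32=102
- B+C+E: mass 3+6+4=13, value 43+27+27=97
Best: 102 sci.

102 sci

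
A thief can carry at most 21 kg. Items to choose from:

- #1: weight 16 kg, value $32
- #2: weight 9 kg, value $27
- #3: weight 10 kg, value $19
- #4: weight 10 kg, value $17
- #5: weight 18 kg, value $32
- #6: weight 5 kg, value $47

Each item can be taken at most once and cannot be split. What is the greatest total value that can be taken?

Check high-value combinations within 21 kg:
- #1+#6: weight 16+5=21, value 32+47=79
- #2+#6: weight 9+5=14, value 27+47=74
- #3+#6: weight 10+5=15, value 19+47=66
Best: $79.

$79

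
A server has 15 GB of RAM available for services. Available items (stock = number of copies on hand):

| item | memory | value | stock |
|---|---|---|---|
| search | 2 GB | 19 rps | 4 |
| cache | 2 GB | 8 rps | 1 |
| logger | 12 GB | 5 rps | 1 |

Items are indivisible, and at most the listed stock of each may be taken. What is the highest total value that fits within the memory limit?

84 rps

Top feasible selections:
- 4×search + 1×cache: memory 10, value 84
- 4×search: memory 8, value 76
- 3×search + 1×cache: memory 8, value 65
- 3×search: memory 6, value 57
Best: 84 rps.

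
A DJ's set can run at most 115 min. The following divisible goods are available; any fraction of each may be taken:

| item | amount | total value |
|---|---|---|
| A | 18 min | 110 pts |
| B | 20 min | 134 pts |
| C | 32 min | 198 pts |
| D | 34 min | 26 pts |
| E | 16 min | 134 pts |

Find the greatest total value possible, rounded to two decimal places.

598.18

Take in order of value per unit:
- E (134/16 per unit): all 16 → value 134, running total 134.00
- B (134/20 per unit): all 20 → value 134, running total 268.00
- C (198/32 per unit): all 32 → value 198, running total 466.00
- A (110/18 per unit): all 18 → value 110, running total 576.00
- D (26/34 per unit): 29 of 34 → value 29×26/34 = 22.1765, running total 598.18
Total 598.18.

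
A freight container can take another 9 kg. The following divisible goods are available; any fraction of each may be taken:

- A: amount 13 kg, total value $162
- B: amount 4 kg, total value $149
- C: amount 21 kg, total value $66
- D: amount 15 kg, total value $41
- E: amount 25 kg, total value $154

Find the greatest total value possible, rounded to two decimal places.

211.31

Take in order of value per unit:
- B (149/4 per unit): all 4 → value 149, running total 149.00
- A (162/13 per unit): 5 of 13 → value 5×162/13 = 62.3077, running total 211.31
Total 211.31.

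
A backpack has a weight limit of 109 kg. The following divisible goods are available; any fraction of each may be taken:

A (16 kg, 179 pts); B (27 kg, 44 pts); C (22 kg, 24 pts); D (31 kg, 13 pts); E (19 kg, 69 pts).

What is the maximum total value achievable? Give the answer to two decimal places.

Take in order of value per unit:
- A (179/16 per unit): all 16 → value 179, running total 179.00
- E (69/19 per unit): all 19 → value 69, running total 248.00
- B (44/27 per unit): all 27 → value 44, running total 292.00
- C (24/22 per unit): all 22 → value 24, running total 316.00
- D (13/31 per unit): 25 of 31 → value 25×13/31 = 10.4839, running total 326.48
Total 326.48.

326.48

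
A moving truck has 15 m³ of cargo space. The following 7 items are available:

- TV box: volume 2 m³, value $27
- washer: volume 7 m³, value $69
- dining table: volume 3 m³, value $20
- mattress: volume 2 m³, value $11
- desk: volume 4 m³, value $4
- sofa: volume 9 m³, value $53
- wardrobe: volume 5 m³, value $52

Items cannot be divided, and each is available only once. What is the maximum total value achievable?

$148

Check high-value combinations within 15 m³:
- TV box+washer+wardrobe: volume 2+7+5=14, value 27+69+52=148
- washer+dining table+wardrobe: volume 7+3+5=15, value 69+20+52=141
- washer+mattress+wardrobe: volume 7+2+5=14, value 69+11+52=132
- TV box+washer+dining table+mattress: volume 2+7+3+2=14, value 27+69+20+11=127
- washer+wardrobe: volume 7+5=12, value 69+52=121
Best: $148.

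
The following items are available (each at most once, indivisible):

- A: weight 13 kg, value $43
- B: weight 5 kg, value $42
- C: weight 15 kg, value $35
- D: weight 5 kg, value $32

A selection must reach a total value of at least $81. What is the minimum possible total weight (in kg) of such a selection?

Subsets with value ≥ 81, sorted by total weight:
- A+B: weight 18, value 85
- A+B+D: weight 23, value 117
Minimum weight: 18 kg.

18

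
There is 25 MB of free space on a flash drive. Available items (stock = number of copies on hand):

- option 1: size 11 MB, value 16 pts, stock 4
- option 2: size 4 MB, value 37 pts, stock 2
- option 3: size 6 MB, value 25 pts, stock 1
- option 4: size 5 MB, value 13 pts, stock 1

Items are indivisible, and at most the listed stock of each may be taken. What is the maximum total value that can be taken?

115 pts

Top feasible selections:
- 1×option 1 + 2×option 2 + 1×option 3: size 25, value 115
- 2×option 2 + 1×option 3 + 1×option 4: size 19, value 112
Best: 115 pts.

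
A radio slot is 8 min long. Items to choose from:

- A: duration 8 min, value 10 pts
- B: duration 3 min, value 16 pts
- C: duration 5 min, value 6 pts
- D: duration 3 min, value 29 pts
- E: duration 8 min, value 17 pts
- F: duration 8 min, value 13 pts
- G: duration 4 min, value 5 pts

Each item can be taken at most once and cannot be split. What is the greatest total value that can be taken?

45 pts

Check high-value combinations within 8 min:
- B+D: duration 3+3=6, value 16+29=45
- C+D: duration 5+3=8, value 6+29=35
- D+G: duration 3+4=7, value 29+5=34
Best: 45 pts.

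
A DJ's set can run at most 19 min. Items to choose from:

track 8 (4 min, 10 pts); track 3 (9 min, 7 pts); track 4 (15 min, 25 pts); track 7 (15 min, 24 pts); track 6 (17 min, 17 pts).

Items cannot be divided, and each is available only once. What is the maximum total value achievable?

Check high-value combinations within 19 min:
- track 8+track 4: duration 4+15=19, value 10+25=35
- track 8+track 7: duration 4+15=19, value 10+24=34
- track 4: duration 15, value 25
- track 7: duration 15, value 24
Best: 35 pts.

35 pts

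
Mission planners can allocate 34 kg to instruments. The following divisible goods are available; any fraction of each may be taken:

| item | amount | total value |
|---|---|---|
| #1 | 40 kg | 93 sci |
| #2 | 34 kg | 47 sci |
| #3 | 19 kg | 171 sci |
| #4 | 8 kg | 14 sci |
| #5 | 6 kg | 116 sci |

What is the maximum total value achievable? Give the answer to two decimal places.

307.93

Take in order of value per unit:
- #5 (116/6 per unit): all 6 → value 116, running total 116.00
- #3 (171/19 per unit): all 19 → value 171, running total 287.00
- #1 (93/40 per unit): 9 of 40 → value 9×93/40 = 20.9250, running total 307.93
Total 307.93.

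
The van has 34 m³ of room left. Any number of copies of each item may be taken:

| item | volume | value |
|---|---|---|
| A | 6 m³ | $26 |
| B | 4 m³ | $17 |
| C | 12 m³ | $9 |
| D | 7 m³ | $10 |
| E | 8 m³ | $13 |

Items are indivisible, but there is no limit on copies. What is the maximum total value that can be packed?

Best value-per-unit is A at 26/6; filling with it alone gives 5×26 = 130.
Optimal mix: 5×A + 1×B → volume 34, value 147.

$147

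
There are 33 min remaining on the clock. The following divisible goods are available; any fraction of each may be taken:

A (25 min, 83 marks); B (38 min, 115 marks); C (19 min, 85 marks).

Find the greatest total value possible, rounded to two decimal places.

Take in order of value per unit:
- C (85/19 per unit): all 19 → value 85, running total 85.00
- A (83/25 per unit): 14 of 25 → value 14×83/25 = 46.4800, running total 131.48
Total 131.48.

131.48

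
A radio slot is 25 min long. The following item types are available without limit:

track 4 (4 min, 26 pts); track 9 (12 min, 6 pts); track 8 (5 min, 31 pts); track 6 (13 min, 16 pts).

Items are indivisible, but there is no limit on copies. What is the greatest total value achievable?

Best value-per-unit is track 4 at 26/4; filling with it alone gives 6×26 = 156.
Optimal mix: 5×track 4 + 1×track 8 → duration 25, value 161.

161 pts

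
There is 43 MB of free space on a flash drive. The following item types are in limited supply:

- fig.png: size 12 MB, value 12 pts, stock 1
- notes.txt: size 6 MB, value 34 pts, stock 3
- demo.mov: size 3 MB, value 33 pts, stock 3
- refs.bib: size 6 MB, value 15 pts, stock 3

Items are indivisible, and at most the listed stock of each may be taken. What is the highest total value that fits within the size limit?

Best selections within size 43 and stock limits:
- 3×notes.txt + 3×demo.mov + 2×refs.bib: size 39, value 231
- 3×notes.txt + 3×demo.mov + 1×refs.bib: size 33, value 216
- 1×fig.png + 3×notes.txt + 3×demo.mov: size 39, value 213
- 3×notes.txt + 2×demo.mov + 3×refs.bib: size 42, value 213
Best: 231 pts.

231 pts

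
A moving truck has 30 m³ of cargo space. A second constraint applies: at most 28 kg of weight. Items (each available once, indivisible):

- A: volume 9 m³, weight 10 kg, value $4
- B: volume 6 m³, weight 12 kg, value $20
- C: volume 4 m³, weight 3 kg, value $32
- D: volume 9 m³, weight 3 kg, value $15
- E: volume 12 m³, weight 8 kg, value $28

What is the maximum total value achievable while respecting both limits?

Feasible sets respecting both limits:
- B+C+E: volume 22, weight 23, value 80
- C+D+E: volume 25, weight 14, value 75
- A+B+C+D: volume 28, weight 28, value 71
Best: $80.

$80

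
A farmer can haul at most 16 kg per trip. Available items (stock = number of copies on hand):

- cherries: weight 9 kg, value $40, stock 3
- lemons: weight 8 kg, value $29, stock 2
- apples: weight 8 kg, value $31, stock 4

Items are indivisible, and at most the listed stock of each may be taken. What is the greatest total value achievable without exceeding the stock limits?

Best selections within weight 16 and stock limits:
- 2×apples: weight 16, value 62
- 1×lemons + 1×apples: weight 16, value 60
- 2×lemons: weight 16, value 58
Best: $62.

$62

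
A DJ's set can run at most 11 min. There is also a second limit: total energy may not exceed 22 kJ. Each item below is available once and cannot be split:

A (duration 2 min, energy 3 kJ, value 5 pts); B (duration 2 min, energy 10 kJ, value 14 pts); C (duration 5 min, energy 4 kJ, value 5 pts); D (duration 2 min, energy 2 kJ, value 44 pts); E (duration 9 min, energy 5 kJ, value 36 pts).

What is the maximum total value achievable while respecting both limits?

80 pts

Feasible sets respecting both limits:
- D+E: duration 11, energy 7, value 80
- A+B+C+D: duration 11, energy 19, value 68
- A+B+D: duration 6, energy 15, value 63
Best: 80 pts.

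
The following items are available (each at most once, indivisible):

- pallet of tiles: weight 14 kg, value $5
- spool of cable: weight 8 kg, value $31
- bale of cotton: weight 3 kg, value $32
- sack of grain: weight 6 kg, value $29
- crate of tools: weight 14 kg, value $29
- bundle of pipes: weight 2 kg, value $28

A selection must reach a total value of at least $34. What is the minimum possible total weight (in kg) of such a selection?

Subsets with value ≥ 34, sorted by total weight:
- bale of cotton+bundle of pipes: weight 5, value 60
- sack of grain+bundle of pipes: weight 8, value 57
- bale of cotton+sack of grain: weight 9, value 61
Minimum weight: 5 kg.

5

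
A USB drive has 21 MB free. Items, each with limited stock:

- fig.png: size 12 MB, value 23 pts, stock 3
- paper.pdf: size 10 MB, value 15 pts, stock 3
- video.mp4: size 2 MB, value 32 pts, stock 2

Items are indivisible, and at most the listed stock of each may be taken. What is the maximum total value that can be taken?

87 pts

Top feasible selections:
- 1×fig.png + 2×video.mp4: size 16, value 87
- 1×paper.pdf + 2×video.mp4: size 14, value 79
Best: 87 pts.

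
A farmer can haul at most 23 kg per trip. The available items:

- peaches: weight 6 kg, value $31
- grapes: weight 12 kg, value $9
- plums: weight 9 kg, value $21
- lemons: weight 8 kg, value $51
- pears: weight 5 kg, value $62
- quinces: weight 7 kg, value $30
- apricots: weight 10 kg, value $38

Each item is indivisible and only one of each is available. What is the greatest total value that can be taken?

$151

Check high-value combinations within 23 kg:
- lemons+pears+apricots: weight 8+5+10=23, value 51+62+38=151
- peaches+lemons+pears: weight 6+8+5=19, value 31+51+62=144
- lemons+pears+quinces: weight 8+5+7=20, value 51+62+30=143
- plums+lemons+pears: weight 9+8+5=22, value 21+51+62=134
Best: $151.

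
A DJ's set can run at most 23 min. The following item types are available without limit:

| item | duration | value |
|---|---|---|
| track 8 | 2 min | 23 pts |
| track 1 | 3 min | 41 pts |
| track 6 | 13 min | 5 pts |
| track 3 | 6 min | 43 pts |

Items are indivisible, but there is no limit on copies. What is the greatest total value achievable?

Best value-per-unit is track 1 at 41/3; filling with it alone gives 7×41 = 287.
Optimal mix: 1×track 8 + 7×track 1 → duration 23, value 310.

310 pts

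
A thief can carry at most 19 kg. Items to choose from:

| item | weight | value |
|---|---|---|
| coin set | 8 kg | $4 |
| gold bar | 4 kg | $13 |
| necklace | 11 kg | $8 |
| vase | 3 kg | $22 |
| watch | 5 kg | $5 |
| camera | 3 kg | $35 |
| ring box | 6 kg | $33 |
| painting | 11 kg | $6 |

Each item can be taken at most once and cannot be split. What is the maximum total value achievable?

$103

Check high-value combinations within 19 kg:
- gold bar+vase+camera+ring box: weight 4+3+3+6=16, value 13+22+35+33=103
- vase+watch+camera+ring box: weight 3+5+3+6=17, value 22+5+35+33=95
- vase+camera+ring box: weight 3+3+6=12, value 22+35+33=90
- gold bar+watch+camera+ring box: weight 4+5+3+6=18, value 13+5+35+33=86
Best: $103.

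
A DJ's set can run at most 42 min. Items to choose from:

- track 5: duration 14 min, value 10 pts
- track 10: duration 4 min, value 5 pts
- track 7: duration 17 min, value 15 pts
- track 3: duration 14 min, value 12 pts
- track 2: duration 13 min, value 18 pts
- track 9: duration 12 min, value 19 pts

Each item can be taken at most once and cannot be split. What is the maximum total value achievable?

52 pts

This is a 0/1 knapsack; check combinations near the capacity.
- track 7+track 2+track 9: duration 17+13+12=42, value 15+18+19=52
- track 3+track 2+track 9: duration 14+13+12=39, value 12+18+19=49
- track 5+track 2+track 9: duration 14+13+12=39, value 10+18+19=47
- track 10+track 2+track 9: duration 4+13+12=29, value 5+18+19=42
Best: 52 pts.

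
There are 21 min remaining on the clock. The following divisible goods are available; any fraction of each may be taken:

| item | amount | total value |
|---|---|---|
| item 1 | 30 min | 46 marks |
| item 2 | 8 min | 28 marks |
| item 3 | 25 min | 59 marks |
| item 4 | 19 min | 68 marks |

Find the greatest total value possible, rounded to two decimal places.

Take in order of value per unit:
- item 4 (68/19 per unit): all 19 → value 68, running total 68.00
- item 2 (28/8 per unit): 2 of 8 → value 2×28/8 = 7.0000, running total 75.00
Total 75.00.

75.00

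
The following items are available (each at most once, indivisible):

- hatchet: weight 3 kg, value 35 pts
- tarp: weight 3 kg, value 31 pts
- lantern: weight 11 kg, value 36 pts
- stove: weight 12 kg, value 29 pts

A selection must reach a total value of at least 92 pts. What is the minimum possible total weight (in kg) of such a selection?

17

Subsets with value ≥ 92, sorted by total weight:
- hatchet+tarp+lantern: weight 17, value 102
- hatchet+tarp+stove: weight 18, value 95
- hatchet+lantern+stove: weight 26, value 100
Minimum weight: 17 kg.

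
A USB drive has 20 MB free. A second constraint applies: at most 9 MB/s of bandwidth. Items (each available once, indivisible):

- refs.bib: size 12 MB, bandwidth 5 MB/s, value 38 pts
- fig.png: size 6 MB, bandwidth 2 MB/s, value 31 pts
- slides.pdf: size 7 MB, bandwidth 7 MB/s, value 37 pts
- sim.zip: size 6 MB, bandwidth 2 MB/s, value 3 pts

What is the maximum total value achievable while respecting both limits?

69 pts

Feasible sets respecting both limits:
- refs.bib+fig.png: size 18, bandwidth 7, value 69
- fig.png+slides.pdf: size 13, bandwidth 9, value 68
- refs.bib+sim.zip: size 18, bandwidth 7, value 41
- slides.pdf+sim.zip: size 13, bandwidth 9, value 40
Best: 69 pts.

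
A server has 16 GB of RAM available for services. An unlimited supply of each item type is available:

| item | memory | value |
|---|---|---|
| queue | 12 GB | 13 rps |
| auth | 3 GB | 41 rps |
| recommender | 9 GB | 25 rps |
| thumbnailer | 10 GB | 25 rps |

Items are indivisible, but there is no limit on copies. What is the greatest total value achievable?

205 rps

Best value-per-unit is auth at 41/3, and filling with it alone uses memory 5×3=15. No mix of the others beats 5×41 = 205.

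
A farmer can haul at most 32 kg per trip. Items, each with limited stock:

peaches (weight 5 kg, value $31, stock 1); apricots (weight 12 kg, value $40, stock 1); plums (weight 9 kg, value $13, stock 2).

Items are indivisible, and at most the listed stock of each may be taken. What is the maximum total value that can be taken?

Best selections within weight 32 and stock limits:
- 1×peaches + 1×apricots + 1×plums: weight 26, value 84
- 1×peaches + 1×apricots: weight 17, value 71
- 1×apricots + 2×plums: weight 30, value 66
- 1×peaches + 2×plums: weight 23, value 57
Best: $84.

$84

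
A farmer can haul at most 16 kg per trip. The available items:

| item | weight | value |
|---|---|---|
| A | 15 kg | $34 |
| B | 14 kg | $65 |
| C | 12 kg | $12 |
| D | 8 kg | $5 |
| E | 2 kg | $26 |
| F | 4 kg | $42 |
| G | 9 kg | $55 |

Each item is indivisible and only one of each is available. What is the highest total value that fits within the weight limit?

$123

This is a 0/1 knapsack; check combinations near the capacity.
- E+F+G: weight 2+4+9=15, value 26+42+55=123
- F+G: weight 4+9=13, value 42+55=97
- B+E: weight 14+2=16, value 65+26=91
Best: $123.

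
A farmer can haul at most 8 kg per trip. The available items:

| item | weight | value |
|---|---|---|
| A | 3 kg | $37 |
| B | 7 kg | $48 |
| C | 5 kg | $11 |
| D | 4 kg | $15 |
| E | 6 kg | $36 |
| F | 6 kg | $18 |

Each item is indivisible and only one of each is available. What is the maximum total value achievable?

$52

Check high-value combinations within 8 kg:
- A+D: weight 3+4=7, value 37+15=52
- B: weight 7, value 48
- A+C: weight 3+5=8, value 37+11=48
- A: weight 3, value 37
- E: weight 6, value 36
Best: $52.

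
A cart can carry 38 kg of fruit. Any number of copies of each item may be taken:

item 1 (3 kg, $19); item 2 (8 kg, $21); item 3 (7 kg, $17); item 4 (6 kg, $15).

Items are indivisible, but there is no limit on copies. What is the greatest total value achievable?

Best value-per-unit is item 1 at 19/3, and filling with it alone uses weight 12×3=36. No mix of the others beats 12×19 = 228.

$228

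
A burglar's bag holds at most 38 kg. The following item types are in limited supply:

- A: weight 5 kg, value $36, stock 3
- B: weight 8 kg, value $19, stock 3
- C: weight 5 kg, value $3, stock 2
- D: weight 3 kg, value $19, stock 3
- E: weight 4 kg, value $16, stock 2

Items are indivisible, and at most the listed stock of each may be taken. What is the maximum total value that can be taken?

Top feasible selections:
- 3×A + 1×B + 3×D + 1×E: weight 36, value 200
- 3×A + 1×C + 3×D + 2×E: weight 37, value 200
- 3×A + 3×D + 2×E: weight 32, value 197
- 3×A + 1×B + 2×D + 2×E: weight 37, value 197
Best: $200.

$200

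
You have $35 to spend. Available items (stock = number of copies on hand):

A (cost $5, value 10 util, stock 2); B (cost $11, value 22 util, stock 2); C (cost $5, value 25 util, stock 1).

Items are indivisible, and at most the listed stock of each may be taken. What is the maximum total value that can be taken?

79 util

Best selections within cost 35 and stock limits:
- 1×A + 2×B + 1×C: cost 32, value 79
- 2×B + 1×C: cost 27, value 69
Best: 79 util.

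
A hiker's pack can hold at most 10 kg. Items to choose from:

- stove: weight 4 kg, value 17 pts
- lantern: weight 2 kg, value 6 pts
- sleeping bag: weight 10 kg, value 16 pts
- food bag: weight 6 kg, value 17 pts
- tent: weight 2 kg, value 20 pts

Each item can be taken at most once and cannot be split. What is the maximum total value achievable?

This is a 0/1 knapsack; check combinations near the capacity.
- stove+lantern+tent: weight 4+2+2=8, value 17+6+20=43
- lantern+food bag+tent: weight 2+6+2=10, value 6+17+20=43
- stove+tent: weight 4+2=6, value 17+20=37
- food bag+tent: weight 6+2=8, value 17+20=37
Best: 43 pts.

43 pts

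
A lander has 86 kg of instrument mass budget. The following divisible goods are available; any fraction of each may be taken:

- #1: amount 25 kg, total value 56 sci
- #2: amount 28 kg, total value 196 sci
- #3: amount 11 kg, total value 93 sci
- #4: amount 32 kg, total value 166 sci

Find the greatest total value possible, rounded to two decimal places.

488.60

Take in order of value per unit:
- #3 (93/11 per unit): all 11 → value 93, running total 93.00
- #2 (196/28 per unit): all 28 → value 196, running total 289.00
- #4 (166/32 per unit): all 32 → value 166, running total 455.00
- #1 (56/25 per unit): 15 of 25 → value 15×56/25 = 33.6000, running total 488.60
Total 488.60.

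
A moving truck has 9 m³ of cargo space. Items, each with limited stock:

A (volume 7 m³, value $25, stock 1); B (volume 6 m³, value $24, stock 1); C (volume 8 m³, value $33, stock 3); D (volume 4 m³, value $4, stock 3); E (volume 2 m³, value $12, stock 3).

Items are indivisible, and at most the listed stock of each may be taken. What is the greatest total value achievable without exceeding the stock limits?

$37

Best selections within volume 9 and stock limits:
- 1×A + 1×E: volume 9, value 37
- 3×E: volume 6, value 36
- 1×B + 1×E: volume 8, value 36
Best: $37.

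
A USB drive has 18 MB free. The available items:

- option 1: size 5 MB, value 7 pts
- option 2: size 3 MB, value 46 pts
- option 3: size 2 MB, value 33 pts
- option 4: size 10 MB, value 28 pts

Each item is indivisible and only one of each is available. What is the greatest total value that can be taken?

Check high-value combinations within 18 MB:
- option 2+option 3+option 4: size 3+2+10=15, value 46+33+28=107
- option 1+option 2+option 3: size 5+3+2=10, value 7+46+33=86
- option 1+option 2+option 4: size 5+3+10=18, value 7+46+28=81
- option 2+option 3: size 3+2=5, value 46+33=79
Best: 107 pts.

107 pts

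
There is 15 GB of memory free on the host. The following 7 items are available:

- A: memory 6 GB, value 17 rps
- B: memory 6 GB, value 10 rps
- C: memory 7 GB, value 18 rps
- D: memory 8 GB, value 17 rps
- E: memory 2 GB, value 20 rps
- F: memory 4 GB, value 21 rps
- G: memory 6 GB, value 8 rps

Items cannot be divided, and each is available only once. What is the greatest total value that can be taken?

Check high-value combinations within 15 GB:
- C+E+F: memory 7+2+4=13, value 18+20+21=59
- A+E+F: memory 6+2+4=12, value 17+20+21=58
- D+E+F: memory 8+2+4=14, value 17+20+21=58
- A+C+E: memory 6+7+2=15, value 17+18+20=55
- B+E+F: memory 6+2+4=12, value 10+20+21=51
Best: 59 rps.

59 rps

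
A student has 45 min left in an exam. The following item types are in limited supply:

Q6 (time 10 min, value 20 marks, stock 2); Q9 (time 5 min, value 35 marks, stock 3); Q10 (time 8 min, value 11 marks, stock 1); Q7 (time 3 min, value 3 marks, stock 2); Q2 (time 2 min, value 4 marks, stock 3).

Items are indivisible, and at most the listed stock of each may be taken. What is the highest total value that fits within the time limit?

Top feasible selections:
- 2×Q6 + 3×Q9 + 1×Q7 + 3×Q2: time 44, value 160
- 2×Q6 + 3×Q9 + 1×Q10 + 1×Q2: time 45, value 160
Best: 160 marks.

160 marks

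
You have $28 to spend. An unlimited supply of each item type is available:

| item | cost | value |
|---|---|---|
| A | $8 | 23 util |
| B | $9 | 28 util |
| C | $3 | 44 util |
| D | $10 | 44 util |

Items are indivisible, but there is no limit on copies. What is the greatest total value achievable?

396 util

Best value-per-unit is C at 44/3, and filling with it alone uses cost 9×3=27. No mix of the others beats 9×44 = 396.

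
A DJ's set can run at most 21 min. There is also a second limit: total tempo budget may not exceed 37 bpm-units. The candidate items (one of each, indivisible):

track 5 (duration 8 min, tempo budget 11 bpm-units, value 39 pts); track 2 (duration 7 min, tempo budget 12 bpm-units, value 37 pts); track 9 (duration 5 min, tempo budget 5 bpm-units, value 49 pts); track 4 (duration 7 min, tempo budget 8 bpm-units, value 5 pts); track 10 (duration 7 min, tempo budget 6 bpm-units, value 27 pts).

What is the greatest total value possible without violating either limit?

125 pts

Feasible sets respecting both limits:
- track 5+track 2+track 9: duration 20, tempo budget 28, value 125
- track 5+track 9+track 10: duration 20, tempo budget 22, value 115
- track 2+track 9+track 10: duration 19, tempo budget 23, value 113
- track 5+track 9+track 4: duration 20, tempo budget 24, value 93
Best: 125 pts.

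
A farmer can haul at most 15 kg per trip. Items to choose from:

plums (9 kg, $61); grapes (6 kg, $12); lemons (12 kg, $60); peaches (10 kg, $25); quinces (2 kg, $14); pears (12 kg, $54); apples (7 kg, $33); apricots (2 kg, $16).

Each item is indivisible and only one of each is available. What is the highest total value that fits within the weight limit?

$91

Check high-value combinations within 15 kg:
- plums+quinces+apricots: weight 9+2+2=13, value 61+14+16=91
- plums+apricots: weight 9+2=11, value 61+16=77
- lemons+apricots: weight 12+2=14, value 60+16=76
- plums+quinces: weight 9+2=11, value 61+14=75
Best: $91.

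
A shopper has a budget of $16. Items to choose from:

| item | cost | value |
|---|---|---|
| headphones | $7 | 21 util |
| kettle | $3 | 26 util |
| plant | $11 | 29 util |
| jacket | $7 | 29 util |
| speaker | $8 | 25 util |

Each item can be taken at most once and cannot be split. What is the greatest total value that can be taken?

Check high-value combinations within $16:
- kettle+jacket: cost 3+7=10, value 26+29=55
- kettle+plant: cost 3+11=14, value 26+29=55
- jacket+speaker: cost 7+8=15, value 29+25=54
Best: 55 util.

55 util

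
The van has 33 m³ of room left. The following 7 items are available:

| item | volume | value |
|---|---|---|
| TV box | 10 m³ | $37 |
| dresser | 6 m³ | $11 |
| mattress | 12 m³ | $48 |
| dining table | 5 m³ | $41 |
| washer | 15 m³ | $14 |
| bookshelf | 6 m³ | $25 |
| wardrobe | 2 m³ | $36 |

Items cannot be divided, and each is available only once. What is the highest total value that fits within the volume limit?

$162

Check high-value combinations within 33 m³:
- TV box+mattress+dining table+wardrobe: volume 10+12+5+2=29, value 37+48+41+36=162
- dresser+mattress+dining table+bookshelf+wardrobe: volume 6+12+5+6+2=31, value 11+48+41+25+36=161
- TV box+mattress+dining table+bookshelf: volume 10+12+5+6=33, value 37+48+41+25=151
- mattress+dining table+bookshelf+wardrobe: volume 12+5+6+2=25, value 48+41+25+36=150
- TV box+dresser+dining table+bookshelf+wardrobe: volume 10+6+5+6+2=29, value 37+11+41+25+36=150
Best: $162.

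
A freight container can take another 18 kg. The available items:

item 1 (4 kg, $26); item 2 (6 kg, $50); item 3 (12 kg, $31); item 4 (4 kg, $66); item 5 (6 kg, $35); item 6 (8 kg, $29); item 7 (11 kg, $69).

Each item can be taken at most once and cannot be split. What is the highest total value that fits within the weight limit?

Check high-value combinations within 18 kg:
- item 2+item 4+item 5: weight 6+4+6=16, value 50+66+35=151
- item 2+item 4+item 6: weight 6+4+8=18, value 50+66+29=145
- item 1+item 2+item 4: weight 4+6+4=14, value 26+50+66=142
Best: $151.

$151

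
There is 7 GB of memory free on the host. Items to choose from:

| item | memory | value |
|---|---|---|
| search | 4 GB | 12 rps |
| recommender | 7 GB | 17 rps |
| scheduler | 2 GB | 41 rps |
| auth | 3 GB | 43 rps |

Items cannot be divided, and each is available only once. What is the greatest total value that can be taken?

Check high-value combinations within 7 GB:
- scheduler+auth: memory 2+3=5, value 41+43=84
- search+auth: memory 4+3=7, value 12+43=55
- search+scheduler: memory 4+2=6, value 12+41=53
- auth: memory 3, value 43
Best: 84 rps.

84 rps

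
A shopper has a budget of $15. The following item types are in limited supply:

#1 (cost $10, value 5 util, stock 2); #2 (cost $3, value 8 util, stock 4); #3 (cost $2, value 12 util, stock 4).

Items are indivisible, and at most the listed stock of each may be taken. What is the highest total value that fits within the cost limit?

Top feasible selections:
- 2×#2 + 4×#3: cost 14, value 64
- 3×#2 + 3×#3: cost 15, value 60
- 1×#2 + 4×#3: cost 11, value 56
Best: 64 util.

64 util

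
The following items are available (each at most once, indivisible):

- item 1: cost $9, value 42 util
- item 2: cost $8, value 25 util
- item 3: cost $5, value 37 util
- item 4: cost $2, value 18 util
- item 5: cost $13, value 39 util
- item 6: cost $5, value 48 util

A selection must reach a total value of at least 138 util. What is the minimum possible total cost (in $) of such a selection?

Subsets with value ≥ 138, sorted by total cost:
- item 1+item 3+item 4+item 6: cost 21, value 145
- item 3+item 4+item 5+item 6: cost 25, value 142
- item 1+item 2+item 3+item 6: cost 27, value 152
- item 1+item 2+item 3+item 4+item 6: cost 29, value 170
Minimum cost: 21 $.

21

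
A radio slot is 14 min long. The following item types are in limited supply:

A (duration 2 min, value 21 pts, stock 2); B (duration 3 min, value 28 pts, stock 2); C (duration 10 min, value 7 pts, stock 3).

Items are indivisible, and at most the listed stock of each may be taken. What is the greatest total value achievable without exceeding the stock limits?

Best selections within duration 14 and stock limits:
- 2×A + 2×B: duration 10, value 98
- 1×A + 2×B: duration 8, value 77
- 2×A + 1×B: duration 7, value 70
- 2×B: duration 6, value 56
Best: 98 pts.

98 pts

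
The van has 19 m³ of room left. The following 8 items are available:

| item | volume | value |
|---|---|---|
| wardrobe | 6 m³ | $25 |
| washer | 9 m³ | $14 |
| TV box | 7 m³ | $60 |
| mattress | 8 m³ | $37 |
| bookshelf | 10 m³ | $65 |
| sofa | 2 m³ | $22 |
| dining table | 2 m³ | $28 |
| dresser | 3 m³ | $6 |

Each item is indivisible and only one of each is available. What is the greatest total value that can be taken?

$153

Check high-value combinations within 19 m³:
- TV box+bookshelf+dining table: volume 7+10+2=19, value 60+65+28=153
- TV box+bookshelf+sofa: volume 7+10+2=19, value 60+65+22=147
- TV box+mattress+sofa+dining table: volume 7+8+2+2=19, value 60+37+22+28=147
Best: $153.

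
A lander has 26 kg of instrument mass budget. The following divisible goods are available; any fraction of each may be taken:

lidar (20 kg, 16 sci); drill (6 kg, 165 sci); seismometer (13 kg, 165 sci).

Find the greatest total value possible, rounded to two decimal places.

335.60

Take in order of value per unit:
- drill (165/6 per unit): all 6 → value 165, running total 165.00
- seismometer (165/13 per unit): all 13 → value 165, running total 330.00
- lidar (16/20 per unit): 7 of 20 → value 7×16/20 = 5.6000, running total 335.60
Total 335.60.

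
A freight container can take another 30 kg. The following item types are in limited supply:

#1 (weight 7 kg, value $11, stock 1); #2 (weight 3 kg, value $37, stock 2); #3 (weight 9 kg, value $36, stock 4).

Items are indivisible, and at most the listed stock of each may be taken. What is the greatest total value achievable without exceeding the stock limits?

$146

Best selections within weight 30 and stock limits:
- 2×#2 + 2×#3: weight 24, value 146
- 1×#2 + 3×#3: weight 30, value 145
Best: $146.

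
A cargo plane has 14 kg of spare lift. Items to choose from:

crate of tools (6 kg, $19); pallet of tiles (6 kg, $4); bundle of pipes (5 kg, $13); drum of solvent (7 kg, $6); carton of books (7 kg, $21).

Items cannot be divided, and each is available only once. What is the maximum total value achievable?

$40

Check high-value combinations within 14 kg:
- crate of tools+carton of books: weight 6+7=13, value 19+21=40
- bundle of pipes+carton of books: weight 5+7=12, value 13+21=34
- crate of tools+bundle of pipes: weight 6+5=11, value 19+13=32
- drum of solvent+carton of books: weight 7+7=14, value 6+21=27
- crate of tools+drum of solvent: weight 6+7=13, value 19+6=25
Best: $40.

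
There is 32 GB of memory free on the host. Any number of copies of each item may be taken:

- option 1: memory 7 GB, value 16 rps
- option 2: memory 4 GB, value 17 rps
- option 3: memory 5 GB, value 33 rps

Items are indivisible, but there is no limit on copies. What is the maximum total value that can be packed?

198 rps

Best value-per-unit is option 3 at 33/5, and filling with it alone uses memory 6×5=30. No mix of the others beats 6×33 = 198.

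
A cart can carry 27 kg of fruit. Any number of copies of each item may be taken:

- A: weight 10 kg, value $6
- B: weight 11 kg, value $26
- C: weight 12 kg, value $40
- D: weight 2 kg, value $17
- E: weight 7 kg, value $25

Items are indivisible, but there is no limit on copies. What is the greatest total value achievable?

$221

Best value-per-unit is D at 17/2, and filling with it alone uses weight 13×2=26. No mix of the others beats 13×17 = 221.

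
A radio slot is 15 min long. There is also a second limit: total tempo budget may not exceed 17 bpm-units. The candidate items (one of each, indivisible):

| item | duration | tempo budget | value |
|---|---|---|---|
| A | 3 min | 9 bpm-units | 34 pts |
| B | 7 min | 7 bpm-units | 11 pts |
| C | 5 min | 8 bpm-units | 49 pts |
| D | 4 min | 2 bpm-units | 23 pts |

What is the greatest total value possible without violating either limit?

83 pts

Feasible sets respecting both limits:
- A+C: duration 8, tempo budget 17, value 83
- C+D: duration 9, tempo budget 10, value 72
- B+C: duration 12, tempo budget 15, value 60
Best: 83 pts.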